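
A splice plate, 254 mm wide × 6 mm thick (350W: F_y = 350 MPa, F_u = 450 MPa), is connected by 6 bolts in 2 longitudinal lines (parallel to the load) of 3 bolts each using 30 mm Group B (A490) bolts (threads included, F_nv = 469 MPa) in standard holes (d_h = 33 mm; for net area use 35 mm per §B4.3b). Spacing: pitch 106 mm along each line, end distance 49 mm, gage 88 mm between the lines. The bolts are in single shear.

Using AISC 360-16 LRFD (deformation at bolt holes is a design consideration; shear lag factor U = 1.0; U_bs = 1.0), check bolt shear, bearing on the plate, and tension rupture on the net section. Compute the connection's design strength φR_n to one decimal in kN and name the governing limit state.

372.6 kN (net-section rupture governs)

Bolt shear: A_b = π(30)²/4 = 706.86 mm². φR_n = 0.75 × 469 × 706.86 × 6 × 1 = 1491.8 kN.
Bearing (6 mm plate, F_u = 450 MPa): end bolts L_c = 49 − 33/2 = 32.5, R_n = min(1.2×32.5×6×450, 2.4×30×6×450) = 105.3 kN/bolt; interior L_c = 106 − 33 = 73, R_n = 194.4 kN/bolt. φR_n = 0.75 × (2×105.3 + 4×194.4) = 741.2 kN.
Tension rupture (net): A_n = (254 − 2×35)×6 = 1104 mm² (U = 1.0, A_e = A_n). φR_n = 0.75 × 450 × 1104 = 372.6 kN.
Governing: min(1491.8, 741.2, 372.6) = 372.6 kN → net-section rupture.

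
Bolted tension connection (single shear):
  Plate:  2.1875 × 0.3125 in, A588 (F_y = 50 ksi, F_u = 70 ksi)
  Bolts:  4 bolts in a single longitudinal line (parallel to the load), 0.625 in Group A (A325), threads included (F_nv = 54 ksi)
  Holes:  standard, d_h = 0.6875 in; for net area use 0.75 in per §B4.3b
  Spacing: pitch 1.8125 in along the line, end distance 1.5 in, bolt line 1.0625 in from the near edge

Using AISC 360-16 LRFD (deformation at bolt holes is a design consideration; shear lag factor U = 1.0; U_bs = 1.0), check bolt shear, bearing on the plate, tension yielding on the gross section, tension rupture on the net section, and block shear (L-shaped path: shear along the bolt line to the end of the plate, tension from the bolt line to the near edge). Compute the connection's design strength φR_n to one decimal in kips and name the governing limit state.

23.6 kips (net-section rupture governs)

Bolt shear: A_b = π(0.625)²/4 = 0.3068 in². φR_n = 0.75 × 54 × 0.3068 × 4 × 1 = 49.7 kips.
Bearing (0.3125 in plate, F_u = 70 ksi): end bolts L_c = 1.5 − 0.6875/2 = 1.15625, R_n = min(1.2×1.15625×0.3125×70, 2.4×0.625×0.3125×70) = 30.352 kips/bolt; interior L_c = 1.8125 − 0.6875 = 1.125, R_n = 29.531 kips/bolt. φR_n = 0.75 × (1×30.352 + 3×29.531) = 89.2 kips.
Tension yield (gross): A_g = 2.1875×0.3125 = 0.68359 in². φR_n = 0.90 × 50 × 0.68359 = 30.8 kips.
Tension rupture (net): A_n = (2.1875 − 1×0.75)×0.3125 = 0.44922 in² (U = 1.0, A_e = A_n). φR_n = 0.75 × 70 × 0.44922 = 23.6 kips.
Block shear: shear path 1×[1.5+3×1.8125] = 1×6.9375 in, A_gv = 2.168, A_nv = 1×(6.9375 − 3.5×0.75)×0.3125 = 1.3477 in²; tension to near edge: (1.0625 − 0.5×0.75)×0.3125 = 0.21484 in². R_n = min(0.6×70×1.3477, 0.6×50×2.168) + 1.0×70×0.21484 = min(56.603, 65.04) + 15.039 = 71.642 kips. φR_n = 0.75 × 71.642 = 53.7 kips.
Governing: min(49.7, 89.2, 30.8, 23.6, 53.7) = 23.6 kips → net-section rupture.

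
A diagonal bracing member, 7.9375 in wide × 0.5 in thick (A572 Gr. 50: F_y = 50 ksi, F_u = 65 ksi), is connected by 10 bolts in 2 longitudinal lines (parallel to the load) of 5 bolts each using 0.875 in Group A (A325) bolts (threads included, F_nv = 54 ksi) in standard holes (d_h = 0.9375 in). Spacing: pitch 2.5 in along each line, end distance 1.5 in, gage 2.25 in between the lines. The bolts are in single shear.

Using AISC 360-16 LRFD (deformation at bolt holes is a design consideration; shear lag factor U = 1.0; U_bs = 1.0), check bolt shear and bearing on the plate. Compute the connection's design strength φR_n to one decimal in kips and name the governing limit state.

Bolt shear: A_b = π(0.875)²/4 = 0.60132 in². φR_n = 0.75 × 54 × 0.60132 × 10 × 1 = 243.5 kips.
Bearing (0.5 in plate, F_u = 65 ksi): end bolts L_c = 1.5 − 0.9375/2 = 1.03125, R_n = min(1.2×1.03125×0.5×65, 2.4×0.875×0.5×65) = 40.219 kips/bolt; interior L_c = 2.5 − 0.9375 = 1.5625, R_n = 60.938 kips/bolt. φR_n = 0.75 × (2×40.219 + 8×60.938) = 426.0 kips.
Governing: min(243.5, 426.0) = 243.5 kips → bolt shear.

243.5 kips (bolt shear governs)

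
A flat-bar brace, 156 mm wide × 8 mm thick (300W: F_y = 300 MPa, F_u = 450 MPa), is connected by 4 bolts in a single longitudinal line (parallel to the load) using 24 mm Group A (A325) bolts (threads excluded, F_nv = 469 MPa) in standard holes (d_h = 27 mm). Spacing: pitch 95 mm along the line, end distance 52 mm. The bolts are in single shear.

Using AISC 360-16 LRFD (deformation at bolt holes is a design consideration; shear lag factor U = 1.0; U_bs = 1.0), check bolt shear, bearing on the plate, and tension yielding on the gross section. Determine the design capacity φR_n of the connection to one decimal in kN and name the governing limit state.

Bolt shear: A_b = π(24)²/4 = 452.39 mm². φR_n = 0.75 × 469 × 452.39 × 4 × 1 = 636.5 kN.
Bearing (8 mm plate, F_u = 450 MPa): end bolts L_c = 52 − 27/2 = 38.5, R_n = min(1.2×38.5×8×450, 2.4×24×8×450) = 166.32 kN/bolt; interior L_c = 95 − 27 = 68, R_n = 207.36 kN/bolt. φR_n = 0.75 × (1×166.32 + 3×207.36) = 591.3 kN.
Tension yield (gross): A_g = 156×8 = 1248 mm². φR_n = 0.90 × 300 × 1248 = 337.0 kN.
Governing: min(636.5, 591.3, 337.0) = 337.0 kN → gross-section yield.

337.0 kN (gross-section yield governs)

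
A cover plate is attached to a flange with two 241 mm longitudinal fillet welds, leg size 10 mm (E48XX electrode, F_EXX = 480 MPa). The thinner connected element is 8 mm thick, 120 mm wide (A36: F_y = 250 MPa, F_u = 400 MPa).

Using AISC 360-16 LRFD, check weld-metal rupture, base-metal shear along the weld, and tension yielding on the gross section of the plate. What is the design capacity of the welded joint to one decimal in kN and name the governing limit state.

Weld metal: throat = 0.707×10 = 7.07 mm, L = 2×241 = 482 mm. φR_n = 0.75 × 0.6 × 480 × 7.07 × 482 = 736.1 kN.
Base metal shear (8 mm plate): yield φR_n = 1.0×0.6×250×8×482 = 578.4 kN; rupture φR_n = 0.75×0.6×400×8×482 = 694.1 kN; take 578.4 kN (yield).
Tension yield (gross): A_g = 120×8 = 960 mm². φR_n = 0.90 × 250 × 960 = 216.0 kN.
Governing: min(736.1, 578.4, 216.0) = 216.0 kN → gross-section yield.

216.0 kN (gross-section yield governs)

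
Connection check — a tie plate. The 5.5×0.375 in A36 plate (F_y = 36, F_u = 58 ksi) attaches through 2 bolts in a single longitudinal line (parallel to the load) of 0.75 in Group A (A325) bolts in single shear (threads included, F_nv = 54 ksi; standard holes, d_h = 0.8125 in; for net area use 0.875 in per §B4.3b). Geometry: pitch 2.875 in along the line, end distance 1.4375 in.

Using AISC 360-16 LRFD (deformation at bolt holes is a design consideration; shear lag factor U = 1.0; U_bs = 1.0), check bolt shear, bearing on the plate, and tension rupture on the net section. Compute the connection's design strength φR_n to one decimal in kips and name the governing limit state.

Bolt shear: A_b = π(0.75)²/4 = 0.44179 in². φR_n = 0.75 × 54 × 0.44179 × 2 × 1 = 35.8 kips.
Bearing (0.375 in plate, F_u = 58 ksi): end bolts L_c = 1.4375 − 0.8125/2 = 1.03125, R_n = min(1.2×1.03125×0.375×58, 2.4×0.75×0.375×58) = 26.916 kips/bolt; interior L_c = 2.875 − 0.8125 = 2.0625, R_n = 39.15 kips/bolt. φR_n = 0.75 × (1×26.916 + 1×39.15) = 49.5 kips.
Tension rupture (net): A_n = (5.5 − 1×0.875)×0.375 = 1.7344 in² (U = 1.0, A_e = A_n). φR_n = 0.75 × 58 × 1.7344 = 75.4 kips.
Governing: min(35.8, 49.5, 75.4) = 35.8 kips → bolt shear.

35.8 kips (bolt shear governs)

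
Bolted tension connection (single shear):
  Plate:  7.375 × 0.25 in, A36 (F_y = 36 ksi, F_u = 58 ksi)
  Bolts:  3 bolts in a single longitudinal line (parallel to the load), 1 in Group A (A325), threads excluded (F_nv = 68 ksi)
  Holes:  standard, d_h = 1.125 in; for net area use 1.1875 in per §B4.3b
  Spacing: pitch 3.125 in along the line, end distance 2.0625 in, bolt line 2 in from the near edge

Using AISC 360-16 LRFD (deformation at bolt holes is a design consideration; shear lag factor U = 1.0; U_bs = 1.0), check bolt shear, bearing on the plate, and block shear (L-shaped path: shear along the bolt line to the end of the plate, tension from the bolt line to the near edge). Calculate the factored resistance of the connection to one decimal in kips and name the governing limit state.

49.0 kips (block shear governs)

Bolt shear: A_b = π(1)²/4 = 0.7854 in². φR_n = 0.75 × 68 × 0.7854 × 3 × 1 = 120.2 kips.
Bearing (0.25 in plate, F_u = 58 ksi): end bolts L_c = 2.0625 − 1.125/2 = 1.5, R_n = min(1.2×1.5×0.25×58, 2.4×1×0.25×58) = 26.1 kips/bolt; interior L_c = 3.125 − 1.125 = 2, R_n = 34.8 kips/bolt. φR_n = 0.75 × (1×26.1 + 2×34.8) = 71.8 kips.
Block shear: shear path 1×[2.0625+2×3.125] = 1×8.3125 in, A_gv = 2.0781, A_nv = 1×(8.3125 − 2.5×1.1875)×0.25 = 1.3359 in²; tension to near edge: (2 − 0.5×1.1875)×0.25 = 0.35156 in². R_n = min(0.6×58×1.3359, 0.6×36×2.0781) + 1.0×58×0.35156 = min(46.489, 44.887) + 20.39 = 65.277 kips. φR_n = 0.75 × 65.277 = 49.0 kips.
Governing: min(120.2, 71.8, 49.0) = 49.0 kips → block shear.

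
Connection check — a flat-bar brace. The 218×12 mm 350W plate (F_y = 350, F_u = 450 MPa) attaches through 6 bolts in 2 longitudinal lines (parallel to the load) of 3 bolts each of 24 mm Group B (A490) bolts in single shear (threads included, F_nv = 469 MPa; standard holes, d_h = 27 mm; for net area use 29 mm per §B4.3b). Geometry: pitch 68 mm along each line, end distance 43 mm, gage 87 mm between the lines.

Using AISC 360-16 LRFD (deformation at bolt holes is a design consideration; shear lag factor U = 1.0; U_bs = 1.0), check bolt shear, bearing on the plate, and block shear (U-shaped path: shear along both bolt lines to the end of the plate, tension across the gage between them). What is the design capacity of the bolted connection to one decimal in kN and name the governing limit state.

Bolt shear: A_b = π(24)²/4 = 452.39 mm². φR_n = 0.75 × 469 × 452.39 × 6 × 1 = 954.8 kN.
Bearing (12 mm plate, F_u = 450 MPa): end bolts L_c = 43 − 27/2 = 29.5, R_n = min(1.2×29.5×12×450, 2.4×24×12×450) = 191.16 kN/bolt; interior L_c = 68 − 27 = 41, R_n = 265.68 kN/bolt. φR_n = 0.75 × (2×191.16 + 4×265.68) = 1083.8 kN.
Block shear: shear path 2×[43+2×68] = 2×179 mm, A_gv = 4296, A_nv = 2×(179 − 2.5×29)×12 = 2556 mm²; tension across gage: (87 − 1×29)×12 = 696 mm². R_n = min(0.6×450×2556, 0.6×350×4296) + 1.0×450×696 = min(690.12, 902.16) + 313.2 = 1003.3 kN. φR_n = 0.75 × 1003.3 = 752.5 kN.
Governing: min(954.8, 1083.8, 752.5) = 752.5 kN → block shear.

752.5 kN (block shear governs)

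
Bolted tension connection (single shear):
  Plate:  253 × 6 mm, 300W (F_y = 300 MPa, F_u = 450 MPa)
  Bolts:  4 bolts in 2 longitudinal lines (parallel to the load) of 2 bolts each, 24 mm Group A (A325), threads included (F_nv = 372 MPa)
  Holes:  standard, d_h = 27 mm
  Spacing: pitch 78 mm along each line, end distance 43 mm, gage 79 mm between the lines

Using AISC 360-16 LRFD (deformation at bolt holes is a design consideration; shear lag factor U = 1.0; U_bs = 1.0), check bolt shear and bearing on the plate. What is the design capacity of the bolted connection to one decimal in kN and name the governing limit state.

Bolt shear: A_b = π(24)²/4 = 452.39 mm². φR_n = 0.75 × 372 × 452.39 × 4 × 1 = 504.9 kN.
Bearing (6 mm plate, F_u = 450 MPa): end bolts L_c = 43 − 27/2 = 29.5, R_n = min(1.2×29.5×6×450, 2.4×24×6×450) = 95.58 kN/bolt; interior L_c = 78 − 27 = 51, R_n = 155.52 kN/bolt. φR_n = 0.75 × (2×95.58 + 2×155.52) = 376.7 kN.
Governing: min(504.9, 376.7) = 376.7 kN → bearing.

376.7 kN (bearing governs)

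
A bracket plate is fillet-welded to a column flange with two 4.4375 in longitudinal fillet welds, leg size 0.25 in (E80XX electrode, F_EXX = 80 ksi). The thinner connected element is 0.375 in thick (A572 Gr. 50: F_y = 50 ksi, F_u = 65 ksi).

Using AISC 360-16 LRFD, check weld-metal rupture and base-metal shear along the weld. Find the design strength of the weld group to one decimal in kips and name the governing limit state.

56.5 kips (weld metal governs)

Weld metal: throat = 0.707×0.25 = 0.17675 in, L = 2×4.4375 = 8.875 in. φR_n = 0.75 × 0.6 × 80 × 0.17675 × 8.875 = 56.5 kips.
Base metal shear (0.375 in plate): yield φR_n = 1.0×0.6×50×0.375×8.875 = 99.8 kips; rupture φR_n = 0.75×0.6×65×0.375×8.875 = 97.3 kips; take 97.3 kips (rupture).
Governing: min(56.5, 97.3) = 56.5 kips → weld metal.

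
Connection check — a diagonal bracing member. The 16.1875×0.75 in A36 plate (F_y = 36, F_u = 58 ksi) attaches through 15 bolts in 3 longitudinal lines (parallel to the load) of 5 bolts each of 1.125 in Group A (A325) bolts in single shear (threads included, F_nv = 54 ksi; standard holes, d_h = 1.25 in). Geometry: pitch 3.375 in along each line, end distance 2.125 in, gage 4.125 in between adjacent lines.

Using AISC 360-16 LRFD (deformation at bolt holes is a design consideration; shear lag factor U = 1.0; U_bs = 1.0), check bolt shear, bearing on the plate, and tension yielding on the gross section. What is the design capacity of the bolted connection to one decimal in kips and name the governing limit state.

Bolt shear: A_b = π(1.125)²/4 = 0.99402 in². φR_n = 0.75 × 54 × 0.99402 × 15 × 1 = 603.9 kips.
Bearing (0.75 in plate, F_u = 58 ksi): end bolts L_c = 2.125 − 1.25/2 = 1.5, R_n = min(1.2×1.5×0.75×58, 2.4×1.125×0.75×58) = 78.3 kips/bolt; interior L_c = 3.375 − 1.25 = 2.125, R_n = 110.93 kips/bolt. φR_n = 0.75 × (3×78.3 + 12×110.93) = 1174.5 kips.
Tension yield (gross): A_g = 16.1875×0.75 = 12.141 in². φR_n = 0.90 × 36 × 12.141 = 393.4 kips.
Governing: min(603.9, 1174.5, 393.4) = 393.4 kips → gross-section yield.

393.4 kips (gross-section yield governs)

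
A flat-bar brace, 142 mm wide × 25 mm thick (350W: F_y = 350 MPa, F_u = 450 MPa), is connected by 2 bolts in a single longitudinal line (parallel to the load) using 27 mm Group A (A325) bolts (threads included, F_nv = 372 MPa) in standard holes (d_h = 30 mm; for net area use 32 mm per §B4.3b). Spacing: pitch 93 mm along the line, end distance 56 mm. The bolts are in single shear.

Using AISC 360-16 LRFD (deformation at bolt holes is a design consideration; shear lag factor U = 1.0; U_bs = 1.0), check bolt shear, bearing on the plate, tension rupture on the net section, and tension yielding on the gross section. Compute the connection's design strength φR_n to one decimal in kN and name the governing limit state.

319.5 kN (bolt shear governs)

Bolt shear: A_b = π(27)²/4 = 572.56 mm². φR_n = 0.75 × 372 × 572.56 × 2 × 1 = 319.5 kN.
Bearing (25 mm plate, F_u = 450 MPa): end bolts L_c = 56 − 30/2 = 41, R_n = min(1.2×41×25×450, 2.4×27×25×450) = 553.5 kN/bolt; interior L_c = 93 − 30 = 63, R_n = 729 kN/bolt. φR_n = 0.75 × (1×553.5 + 1×729) = 961.9 kN.
Tension rupture (net): A_n = (142 − 1×32)×25 = 2750 mm² (U = 1.0, A_e = A_n). φR_n = 0.75 × 450 × 2750 = 928.1 kN.
Tension yield (gross): A_g = 142×25 = 3550 mm². φR_n = 0.90 × 350 × 3550 = 1118.3 kN.
Governing: min(319.5, 961.9, 928.1, 1118.3) = 319.5 kN → bolt shear.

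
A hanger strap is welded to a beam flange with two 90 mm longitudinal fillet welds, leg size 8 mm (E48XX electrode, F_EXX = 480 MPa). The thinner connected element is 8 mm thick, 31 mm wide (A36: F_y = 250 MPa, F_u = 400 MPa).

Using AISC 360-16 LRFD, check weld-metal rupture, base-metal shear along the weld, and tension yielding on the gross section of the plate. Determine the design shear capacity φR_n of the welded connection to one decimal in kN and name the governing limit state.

Weld metal: throat = 0.707×8 = 5.656 mm, L = 2×90 = 180 mm. φR_n = 0.75 × 0.6 × 480 × 5.656 × 180 = 219.9 kN.
Base metal shear (8 mm plate): yield φR_n = 1.0×0.6×250×8×180 = 216.0 kN; rupture φR_n = 0.75×0.6×400×8×180 = 259.2 kN; take 216.0 kN (yield).
Tension yield (gross): A_g = 31×8 = 248 mm². φR_n = 0.90 × 250 × 248 = 55.8 kN.
Governing: min(219.9, 216.0, 55.8) = 55.8 kN → gross-section yield.

55.8 kN (gross-section yield governs)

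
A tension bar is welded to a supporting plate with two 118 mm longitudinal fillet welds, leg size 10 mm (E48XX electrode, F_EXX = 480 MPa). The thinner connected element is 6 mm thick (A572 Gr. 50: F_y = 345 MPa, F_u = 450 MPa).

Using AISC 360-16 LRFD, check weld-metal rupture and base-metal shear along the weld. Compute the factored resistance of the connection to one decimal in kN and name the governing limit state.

Weld metal: throat = 0.707×10 = 7.07 mm, L = 2×118 = 236 mm. φR_n = 0.75 × 0.6 × 480 × 7.07 × 236 = 360.4 kN.
Base metal shear (6 mm plate): yield φR_n = 1.0×0.6×345×6×236 = 293.1 kN; rupture φR_n = 0.75×0.6×450×6×236 = 286.7 kN; take 286.7 kN (rupture).
Governing: min(360.4, 286.7) = 286.7 kN → base-metal shear.

286.7 kN (base-metal shear governs)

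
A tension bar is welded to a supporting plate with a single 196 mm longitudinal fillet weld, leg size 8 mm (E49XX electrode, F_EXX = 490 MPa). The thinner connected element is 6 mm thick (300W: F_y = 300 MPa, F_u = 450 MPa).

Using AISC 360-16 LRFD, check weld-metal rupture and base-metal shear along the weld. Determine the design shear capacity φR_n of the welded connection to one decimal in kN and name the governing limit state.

211.7 kN (base-metal shear governs)

Weld metal: throat = 0.707×8 = 5.656 mm, L = 196 mm. φR_n = 0.75 × 0.6 × 490 × 5.656 × 196 = 244.4 kN.
Base metal shear (6 mm plate): yield φR_n = 1.0×0.6×300×6×196 = 211.7 kN; rupture φR_n = 0.75×0.6×450×6×196 = 238.1 kN; take 211.7 kN (yield).
Governing: min(244.4, 211.7) = 211.7 kN → base-metal shear.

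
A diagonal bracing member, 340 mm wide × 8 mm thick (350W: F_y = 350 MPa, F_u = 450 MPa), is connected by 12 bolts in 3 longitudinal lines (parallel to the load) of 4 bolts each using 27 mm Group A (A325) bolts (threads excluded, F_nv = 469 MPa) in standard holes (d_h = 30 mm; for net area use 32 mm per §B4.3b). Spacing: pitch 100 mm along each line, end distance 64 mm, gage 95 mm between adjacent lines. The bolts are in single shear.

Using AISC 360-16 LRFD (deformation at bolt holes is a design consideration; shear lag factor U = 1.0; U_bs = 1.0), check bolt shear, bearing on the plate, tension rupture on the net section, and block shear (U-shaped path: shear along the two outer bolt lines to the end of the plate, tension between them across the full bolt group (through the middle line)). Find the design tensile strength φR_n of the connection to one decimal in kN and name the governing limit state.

Bolt shear: A_b = π(27)²/4 = 572.56 mm². φR_n = 0.75 × 469 × 572.56 × 12 × 1 = 2416.8 kN.
Bearing (8 mm plate, F_u = 450 MPa): end bolts L_c = 64 − 30/2 = 49, R_n = min(1.2×49×8×450, 2.4×27×8×450) = 211.68 kN/bolt; interior L_c = 100 − 30 = 70, R_n = 233.28 kN/bolt. φR_n = 0.75 × (3×211.68 + 9×233.28) = 2050.9 kN.
Tension rupture (net): A_n = (340 − 3×32)×8 = 1952 mm² (U = 1.0, A_e = A_n). φR_n = 0.75 × 450 × 1952 = 658.8 kN.
Block shear: shear path 2×[64+3×100] = 2×364 mm, A_gv = 5824, A_nv = 2×(364 − 3.5×32)×8 = 4032 mm²; tension across gage: (190 − 2×32)×8 = 1008 mm². R_n = min(0.6×450×4032, 0.6×350×5824) + 1.0×450×1008 = min(1088.6, 1223) + 453.6 = 1542.2 kN. φR_n = 0.75 × 1542.2 = 1156.7 kN.
Governing: min(2416.8, 2050.9, 658.8, 1156.7) = 658.8 kN → net-section rupture.

658.8 kN (net-section rupture governs)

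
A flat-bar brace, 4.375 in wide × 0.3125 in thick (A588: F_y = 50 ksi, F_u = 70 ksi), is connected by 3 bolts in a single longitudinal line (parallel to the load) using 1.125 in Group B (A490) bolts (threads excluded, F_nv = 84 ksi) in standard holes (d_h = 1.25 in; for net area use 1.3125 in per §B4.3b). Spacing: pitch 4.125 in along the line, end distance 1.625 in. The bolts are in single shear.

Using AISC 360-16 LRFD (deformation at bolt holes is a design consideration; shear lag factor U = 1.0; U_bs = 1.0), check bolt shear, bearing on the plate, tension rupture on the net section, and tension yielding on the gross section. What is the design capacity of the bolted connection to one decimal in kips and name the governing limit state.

Bolt shear: A_b = π(1.125)²/4 = 0.99402 in². φR_n = 0.75 × 84 × 0.99402 × 3 × 1 = 187.9 kips.
Bearing (0.3125 in plate, F_u = 70 ksi): end bolts L_c = 1.625 − 1.25/2 = 1, R_n = min(1.2×1×0.3125×70, 2.4×1.125×0.3125×70) = 26.25 kips/bolt; interior L_c = 4.125 − 1.25 = 2.875, R_n = 59.063 kips/bolt. φR_n = 0.75 × (1×26.25 + 2×59.063) = 108.3 kips.
Tension rupture (net): A_n = (4.375 − 1×1.3125)×0.3125 = 0.95703 in² (U = 1.0, A_e = A_n). φR_n = 0.75 × 70 × 0.95703 = 50.2 kips.
Tension yield (gross): A_g = 4.375×0.3125 = 1.3672 in². φR_n = 0.90 × 50 × 1.3672 = 61.5 kips.
Governing: min(187.9, 108.3, 50.2, 61.5) = 50.2 kips → net-section rupture.

50.2 kips (net-section rupture governs)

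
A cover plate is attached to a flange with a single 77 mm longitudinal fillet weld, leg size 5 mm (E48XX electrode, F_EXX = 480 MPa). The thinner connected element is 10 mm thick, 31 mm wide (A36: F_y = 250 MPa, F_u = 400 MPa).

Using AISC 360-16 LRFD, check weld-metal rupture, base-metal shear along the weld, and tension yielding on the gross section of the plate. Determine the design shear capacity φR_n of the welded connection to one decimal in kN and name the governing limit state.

58.8 kN (weld metal governs)

Weld metal: throat = 0.707×5 = 3.535 mm, L = 77 mm. φR_n = 0.75 × 0.6 × 480 × 3.535 × 77 = 58.8 kN.
Base metal shear (10 mm plate): yield φR_n = 1.0×0.6×250×10×77 = 115.5 kN; rupture φR_n = 0.75×0.6×400×10×77 = 138.6 kN; take 115.5 kN (yield).
Tension yield (gross): A_g = 31×10 = 310 mm². φR_n = 0.90 × 250 × 310 = 69.8 kN.
Governing: min(58.8, 115.5, 69.8) = 58.8 kN → weld metal.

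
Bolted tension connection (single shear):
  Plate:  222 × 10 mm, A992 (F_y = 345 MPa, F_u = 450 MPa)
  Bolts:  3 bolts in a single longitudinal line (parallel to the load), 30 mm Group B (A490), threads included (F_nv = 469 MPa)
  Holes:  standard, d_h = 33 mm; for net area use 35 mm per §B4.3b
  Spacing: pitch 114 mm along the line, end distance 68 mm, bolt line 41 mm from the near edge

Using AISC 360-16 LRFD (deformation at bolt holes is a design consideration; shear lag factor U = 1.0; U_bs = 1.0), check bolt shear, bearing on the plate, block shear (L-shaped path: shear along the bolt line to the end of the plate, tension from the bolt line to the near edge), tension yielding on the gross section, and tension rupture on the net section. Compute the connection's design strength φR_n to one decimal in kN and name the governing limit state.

Bolt shear: A_b = π(30)²/4 = 706.86 mm². φR_n = 0.75 × 469 × 706.86 × 3 × 1 = 745.9 kN.
Bearing (10 mm plate, F_u = 450 MPa): end bolts L_c = 68 − 33/2 = 51.5, R_n = min(1.2×51.5×10×450, 2.4×30×10×450) = 278.1 kN/bolt; interior L_c = 114 − 33 = 81, R_n = 324 kN/bolt. φR_n = 0.75 × (1×278.1 + 2×324) = 694.6 kN.
Block shear: shear path 1×[68+2×114] = 1×296 mm, A_gv = 2960, A_nv = 1×(296 − 2.5×35)×10 = 2085 mm²; tension to near edge: (41 − 0.5×35)×10 = 235 mm². R_n = min(0.6×450×2085, 0.6×345×2960) + 1.0×450×235 = min(562.95, 612.72) + 105.75 = 668.7 kN. φR_n = 0.75 × 668.7 = 501.5 kN.
Tension yield (gross): A_g = 222×10 = 2220 mm². φR_n = 0.90 × 345 × 2220 = 689.3 kN.
Tension rupture (net): A_n = (222 − 1×35)×10 = 1870 mm² (U = 1.0, A_e = A_n). φR_n = 0.75 × 450 × 1870 = 631.1 kN.
Governing: min(745.9, 694.6, 501.5, 689.3, 631.1) = 501.5 kN → block shear.

501.5 kN (block shear governs)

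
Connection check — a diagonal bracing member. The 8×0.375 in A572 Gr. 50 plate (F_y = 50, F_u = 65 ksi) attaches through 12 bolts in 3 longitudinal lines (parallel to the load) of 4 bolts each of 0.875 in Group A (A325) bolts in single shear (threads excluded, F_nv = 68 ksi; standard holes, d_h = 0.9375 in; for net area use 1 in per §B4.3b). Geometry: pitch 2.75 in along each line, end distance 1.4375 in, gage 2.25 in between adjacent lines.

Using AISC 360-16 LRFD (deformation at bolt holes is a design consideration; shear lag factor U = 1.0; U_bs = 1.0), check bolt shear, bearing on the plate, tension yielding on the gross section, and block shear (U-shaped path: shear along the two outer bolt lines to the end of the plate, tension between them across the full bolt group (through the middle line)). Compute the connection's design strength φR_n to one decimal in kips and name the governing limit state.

Bolt shear: A_b = π(0.875)²/4 = 0.60132 in². φR_n = 0.75 × 68 × 0.60132 × 12 × 1 = 368.0 kips.
Bearing (0.375 in plate, F_u = 65 ksi): end bolts L_c = 1.4375 − 0.9375/2 = 0.96875, R_n = min(1.2×0.96875×0.375×65, 2.4×0.875×0.375×65) = 28.336 kips/bolt; interior L_c = 2.75 − 0.9375 = 1.8125, R_n = 51.188 kips/bolt. φR_n = 0.75 × (3×28.336 + 9×51.188) = 409.3 kips.
Tension yield (gross): A_g = 8×0.375 = 3 in². φR_n = 0.90 × 50 × 3 = 135.0 kips.
Block shear: shear path 2×[1.4375+3×2.75] = 2×9.6875 in, A_gv = 7.2656, A_nv = 2×(9.6875 − 3.5×1)×0.375 = 4.6406 in²; tension across gage: (4.5 − 2×1)×0.375 = 0.9375 in². R_n = min(0.6×65×4.6406, 0.6×50×7.2656) + 1.0×65×0.9375 = min(180.98, 217.97) + 60.938 = 241.92 kips. φR_n = 0.75 × 241.92 = 181.4 kips.
Governing: min(368.0, 409.3, 135.0, 181.4) = 135.0 kips → gross-section yield.

135.0 kips (gross-section yield governs)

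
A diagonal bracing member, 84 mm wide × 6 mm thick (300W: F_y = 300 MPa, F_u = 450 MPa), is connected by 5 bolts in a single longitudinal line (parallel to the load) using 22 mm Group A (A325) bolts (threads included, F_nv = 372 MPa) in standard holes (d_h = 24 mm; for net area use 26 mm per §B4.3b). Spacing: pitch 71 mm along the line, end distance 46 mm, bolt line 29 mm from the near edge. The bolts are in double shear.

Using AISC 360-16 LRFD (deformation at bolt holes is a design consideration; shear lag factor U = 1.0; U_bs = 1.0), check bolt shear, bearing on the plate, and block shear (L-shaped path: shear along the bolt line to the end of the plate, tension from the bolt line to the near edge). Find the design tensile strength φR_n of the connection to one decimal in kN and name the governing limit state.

Bolt shear: A_b = π(22)²/4 = 380.13 mm². φR_n = 0.75 × 372 × 380.13 × 5 × 2 = 1060.6 kN.
Bearing (6 mm plate, F_u = 450 MPa): end bolts L_c = 46 − 24/2 = 34, R_n = min(1.2×34×6×450, 2.4×22×6×450) = 110.16 kN/bolt; interior L_c = 71 − 24 = 47, R_n = 142.56 kN/bolt. φR_n = 0.75 × (1×110.16 + 4×142.56) = 510.3 kN.
Block shear: shear path 1×[46+4×71] = 1×330 mm, A_gv = 1980, A_nv = 1×(330 − 4.5×26)×6 = 1278 mm²; tension to near edge: (29 − 0.5×26)×6 = 96 mm². R_n = min(0.6×450×1278, 0.6×300×1980) + 1.0×450×96 = min(345.06, 356.4) + 43.2 = 388.26 kN. φR_n = 0.75 × 388.26 = 291.2 kN.
Governing: min(1060.6, 510.3, 291.2) = 291.2 kN → block shear.

291.2 kN (block shear governs)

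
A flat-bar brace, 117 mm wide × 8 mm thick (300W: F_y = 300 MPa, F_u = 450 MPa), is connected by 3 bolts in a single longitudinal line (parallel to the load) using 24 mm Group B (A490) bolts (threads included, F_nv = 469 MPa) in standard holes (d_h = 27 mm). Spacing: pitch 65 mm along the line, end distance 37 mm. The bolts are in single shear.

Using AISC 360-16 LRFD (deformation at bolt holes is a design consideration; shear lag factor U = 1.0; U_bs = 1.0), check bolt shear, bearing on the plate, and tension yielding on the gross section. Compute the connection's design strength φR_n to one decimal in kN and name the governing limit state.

252.7 kN (gross-section yield governs)

Bolt shear: A_b = π(24)²/4 = 452.39 mm². φR_n = 0.75 × 469 × 452.39 × 3 × 1 = 477.4 kN.
Bearing (8 mm plate, F_u = 450 MPa): end bolts L_c = 37 − 27/2 = 23.5, R_n = min(1.2×23.5×8×450, 2.4×24×8×450) = 101.52 kN/bolt; interior L_c = 65 − 27 = 38, R_n = 164.16 kN/bolt. φR_n = 0.75 × (1×101.52 + 2×164.16) = 322.4 kN.
Tension yield (gross): A_g = 117×8 = 936 mm². φR_n = 0.90 × 300 × 936 = 252.7 kN.
Governing: min(477.4, 322.4, 252.7) = 252.7 kN → gross-section yield.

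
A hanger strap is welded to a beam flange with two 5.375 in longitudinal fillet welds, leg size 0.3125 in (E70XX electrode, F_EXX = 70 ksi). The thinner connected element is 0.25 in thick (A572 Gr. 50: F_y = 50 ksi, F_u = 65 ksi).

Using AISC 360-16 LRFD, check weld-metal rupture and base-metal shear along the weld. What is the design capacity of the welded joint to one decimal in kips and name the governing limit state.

74.8 kips (weld metal governs)

Weld metal: throat = 0.707×0.3125 = 0.22094 in, L = 2×5.375 = 10.75 in. φR_n = 0.75 × 0.6 × 70 × 0.22094 × 10.75 = 74.8 kips.
Base metal shear (0.25 in plate): yield φR_n = 1.0×0.6×50×0.25×10.75 = 80.6 kips; rupture φR_n = 0.75×0.6×65×0.25×10.75 = 78.6 kips; take 78.6 kips (rupture).
Governing: min(74.8, 78.6) = 74.8 kips → weld metal.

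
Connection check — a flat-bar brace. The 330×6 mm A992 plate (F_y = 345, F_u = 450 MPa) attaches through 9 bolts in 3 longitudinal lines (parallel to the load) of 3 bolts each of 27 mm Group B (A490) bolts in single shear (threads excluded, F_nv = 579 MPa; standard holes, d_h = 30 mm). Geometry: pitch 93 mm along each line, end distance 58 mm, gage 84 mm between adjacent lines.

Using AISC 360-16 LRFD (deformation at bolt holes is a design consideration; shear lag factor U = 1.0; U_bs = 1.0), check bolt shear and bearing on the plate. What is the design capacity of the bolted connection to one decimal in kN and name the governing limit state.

1100.8 kN (bearing governs)

Bolt shear: A_b = π(27)²/4 = 572.56 mm². φR_n = 0.75 × 579 × 572.56 × 9 × 1 = 2237.7 kN.
Bearing (6 mm plate, F_u = 450 MPa): end bolts L_c = 58 − 30/2 = 43, R_n = min(1.2×43×6×450, 2.4×27×6×450) = 139.32 kN/bolt; interior L_c = 93 − 30 = 63, R_n = 174.96 kN/bolt. φR_n = 0.75 × (3×139.32 + 6×174.96) = 1100.8 kN.
Governing: min(2237.7, 1100.8) = 1100.8 kN → bearing.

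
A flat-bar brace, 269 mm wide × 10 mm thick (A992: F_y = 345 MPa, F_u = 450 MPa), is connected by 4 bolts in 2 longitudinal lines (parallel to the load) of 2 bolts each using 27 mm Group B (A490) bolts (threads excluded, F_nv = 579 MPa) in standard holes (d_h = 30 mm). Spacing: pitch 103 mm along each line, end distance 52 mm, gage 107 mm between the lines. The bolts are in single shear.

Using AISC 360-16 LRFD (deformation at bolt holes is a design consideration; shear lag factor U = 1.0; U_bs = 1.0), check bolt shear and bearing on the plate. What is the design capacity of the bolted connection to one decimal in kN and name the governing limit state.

Bolt shear: A_b = π(27)²/4 = 572.56 mm². φR_n = 0.75 × 579 × 572.56 × 4 × 1 = 994.5 kN.
Bearing (10 mm plate, F_u = 450 MPa): end bolts L_c = 52 − 30/2 = 37, R_n = min(1.2×37×10×450, 2.4×27×10×450) = 199.8 kN/bolt; interior L_c = 103 − 30 = 73, R_n = 291.6 kN/bolt. φR_n = 0.75 × (2×199.8 + 2×291.6) = 737.1 kN.
Governing: min(994.5, 737.1) = 737.1 kN → bearing.

737.1 kN (bearing governs)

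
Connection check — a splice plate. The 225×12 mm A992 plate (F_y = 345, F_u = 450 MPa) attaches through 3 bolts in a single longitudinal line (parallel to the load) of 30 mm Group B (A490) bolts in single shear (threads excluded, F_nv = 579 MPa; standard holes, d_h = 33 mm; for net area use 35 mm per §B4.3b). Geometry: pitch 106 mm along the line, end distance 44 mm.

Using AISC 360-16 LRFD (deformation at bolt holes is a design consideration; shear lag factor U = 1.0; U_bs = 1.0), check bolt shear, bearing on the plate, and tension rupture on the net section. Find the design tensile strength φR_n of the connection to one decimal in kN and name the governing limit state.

Bolt shear: A_b = π(30)²/4 = 706.86 mm². φR_n = 0.75 × 579 × 706.86 × 3 × 1 = 920.9 kN.
Bearing (12 mm plate, F_u = 450 MPa): end bolts L_c = 44 − 33/2 = 27.5, R_n = min(1.2×27.5×12×450, 2.4×30×12×450) = 178.2 kN/bolt; interior L_c = 106 − 33 = 73, R_n = 388.8 kN/bolt. φR_n = 0.75 × (1×178.2 + 2×388.8) = 716.9 kN.
Tension rupture (net): A_n = (225 − 1×35)×12 = 2280 mm² (U = 1.0, A_e = A_n). φR_n = 0.75 × 450 × 2280 = 769.5 kN.
Governing: min(920.9, 716.9, 769.5) = 716.9 kN → bearing.

716.9 kN (bearing governs)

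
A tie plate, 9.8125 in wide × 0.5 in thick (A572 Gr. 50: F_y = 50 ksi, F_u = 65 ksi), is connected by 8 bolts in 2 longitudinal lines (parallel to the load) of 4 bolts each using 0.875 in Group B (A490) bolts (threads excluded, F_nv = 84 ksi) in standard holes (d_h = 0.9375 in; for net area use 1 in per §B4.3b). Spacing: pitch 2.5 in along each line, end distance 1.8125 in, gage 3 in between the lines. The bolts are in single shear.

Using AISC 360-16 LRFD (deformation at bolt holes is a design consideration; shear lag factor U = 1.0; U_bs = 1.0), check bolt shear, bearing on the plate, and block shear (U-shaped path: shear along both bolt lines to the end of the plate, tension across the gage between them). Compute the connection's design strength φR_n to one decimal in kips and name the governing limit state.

Bolt shear: A_b = π(0.875)²/4 = 0.60132 in². φR_n = 0.75 × 84 × 0.60132 × 8 × 1 = 303.1 kips.
Bearing (0.5 in plate, F_u = 65 ksi): end bolts L_c = 1.8125 − 0.9375/2 = 1.34375, R_n = min(1.2×1.34375×0.5×65, 2.4×0.875×0.5×65) = 52.406 kips/bolt; interior L_c = 2.5 − 0.9375 = 1.5625, R_n = 60.938 kips/bolt. φR_n = 0.75 × (2×52.406 + 6×60.938) = 352.8 kips.
Block shear: shear path 2×[1.8125+3×2.5] = 2×9.3125 in, A_gv = 9.3125, A_nv = 2×(9.3125 − 3.5×1)×0.5 = 5.8125 in²; tension across gage: (3 − 1×1)×0.5 = 1 in². R_n = min(0.6×65×5.8125, 0.6×50×9.3125) + 1.0×65×1 = min(226.69, 279.38) + 65 = 291.69 kips. φR_n = 0.75 × 291.69 = 218.8 kips.
Governing: min(303.1, 352.8, 218.8) = 218.8 kips → block shear.

218.8 kips (block shear governs)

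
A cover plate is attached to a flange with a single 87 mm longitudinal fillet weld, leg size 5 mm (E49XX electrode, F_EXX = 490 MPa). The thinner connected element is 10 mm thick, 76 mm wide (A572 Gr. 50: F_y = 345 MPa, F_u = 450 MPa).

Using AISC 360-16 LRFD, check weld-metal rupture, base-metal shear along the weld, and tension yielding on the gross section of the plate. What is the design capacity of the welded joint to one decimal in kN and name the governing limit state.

Weld metal: throat = 0.707×5 = 3.535 mm, L = 87 mm. φR_n = 0.75 × 0.6 × 490 × 3.535 × 87 = 67.8 kN.
Base metal shear (10 mm plate): yield φR_n = 1.0×0.6×345×10×87 = 180.1 kN; rupture φR_n = 0.75×0.6×450×10×87 = 176.2 kN; take 176.2 kN (rupture).
Tension yield (gross): A_g = 76×10 = 760 mm². φR_n = 0.90 × 345 × 760 = 236.0 kN.
Governing: min(67.8, 176.2, 236.0) = 67.8 kN → weld metal.

67.8 kN (weld metal governs)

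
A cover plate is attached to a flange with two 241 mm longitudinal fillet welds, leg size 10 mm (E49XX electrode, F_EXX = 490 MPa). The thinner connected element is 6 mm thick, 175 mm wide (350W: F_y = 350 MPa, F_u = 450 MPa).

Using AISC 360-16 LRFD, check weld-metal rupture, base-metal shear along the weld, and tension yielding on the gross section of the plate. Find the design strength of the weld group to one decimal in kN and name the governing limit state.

Weld metal: throat = 0.707×10 = 7.07 mm, L = 2×241 = 482 mm. φR_n = 0.75 × 0.6 × 490 × 7.07 × 482 = 751.4 kN.
Base metal shear (6 mm plate): yield φR_n = 1.0×0.6×350×6×482 = 607.3 kN; rupture φR_n = 0.75×0.6×450×6×482 = 585.6 kN; take 585.6 kN (rupture).
Tension yield (gross): A_g = 175×6 = 1050 mm². φR_n = 0.90 × 350 × 1050 = 330.8 kN.
Governing: min(751.4, 585.6, 330.8) = 330.8 kN → gross-section yield.

330.8 kN (gross-section yield governs)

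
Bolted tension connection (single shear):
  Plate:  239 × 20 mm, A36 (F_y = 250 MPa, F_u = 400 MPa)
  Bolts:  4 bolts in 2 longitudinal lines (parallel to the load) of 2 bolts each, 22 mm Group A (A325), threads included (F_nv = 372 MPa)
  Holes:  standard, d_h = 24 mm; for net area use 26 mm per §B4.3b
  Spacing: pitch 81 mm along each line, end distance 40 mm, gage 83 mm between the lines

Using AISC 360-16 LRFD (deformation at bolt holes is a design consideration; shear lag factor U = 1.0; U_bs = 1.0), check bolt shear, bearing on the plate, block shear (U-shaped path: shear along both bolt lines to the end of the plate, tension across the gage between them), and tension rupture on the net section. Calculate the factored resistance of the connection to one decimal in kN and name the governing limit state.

424.2 kN (bolt shear governs)

Bolt shear: A_b = π(22)²/4 = 380.13 mm². φR_n = 0.75 × 372 × 380.13 × 4 × 1 = 424.2 kN.
Bearing (20 mm plate, F_u = 400 MPa): end bolts L_c = 40 − 24/2 = 28, R_n = min(1.2×28×20×400, 2.4×22×20×400) = 268.8 kN/bolt; interior L_c = 81 − 24 = 57, R_n = 422.4 kN/bolt. φR_n = 0.75 × (2×268.8 + 2×422.4) = 1036.8 kN.
Block shear: shear path 2×[40+1×81] = 2×121 mm, A_gv = 4840, A_nv = 2×(121 − 1.5×26)×20 = 3280 mm²; tension across gage: (83 − 1×26)×20 = 1140 mm². R_n = min(0.6×400×3280, 0.6×250×4840) + 1.0×400×1140 = min(787.2, 726) + 456 = 1182 kN. φR_n = 0.75 × 1182 = 886.5 kN.
Tension rupture (net): A_n = (239 − 2×26)×20 = 3740 mm² (U = 1.0, A_e = A_n). φR_n = 0.75 × 400 × 3740 = 1122.0 kN.
Governing: min(424.2, 1036.8, 886.5, 1122.0) = 424.2 kN → bolt shear.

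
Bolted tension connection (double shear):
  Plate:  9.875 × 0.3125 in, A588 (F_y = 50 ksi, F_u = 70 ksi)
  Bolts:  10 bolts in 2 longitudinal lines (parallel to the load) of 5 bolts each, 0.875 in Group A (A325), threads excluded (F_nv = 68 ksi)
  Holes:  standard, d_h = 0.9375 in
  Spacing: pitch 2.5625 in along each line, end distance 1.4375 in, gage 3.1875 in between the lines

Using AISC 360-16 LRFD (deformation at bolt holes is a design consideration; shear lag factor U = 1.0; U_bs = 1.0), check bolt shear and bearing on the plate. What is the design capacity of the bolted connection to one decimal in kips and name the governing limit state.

Bolt shear: A_b = π(0.875)²/4 = 0.60132 in². φR_n = 0.75 × 68 × 0.60132 × 10 × 2 = 613.3 kips.
Bearing (0.3125 in plate, F_u = 70 ksi): end bolts L_c = 1.4375 − 0.9375/2 = 0.96875, R_n = min(1.2×0.96875×0.3125×70, 2.4×0.875×0.3125×70) = 25.43 kips/bolt; interior L_c = 2.5625 − 0.9375 = 1.625, R_n = 42.656 kips/bolt. φR_n = 0.75 × (2×25.43 + 8×42.656) = 294.1 kips.
Governing: min(613.3, 294.1) = 294.1 kips → bearing.

294.1 kips (bearing governs)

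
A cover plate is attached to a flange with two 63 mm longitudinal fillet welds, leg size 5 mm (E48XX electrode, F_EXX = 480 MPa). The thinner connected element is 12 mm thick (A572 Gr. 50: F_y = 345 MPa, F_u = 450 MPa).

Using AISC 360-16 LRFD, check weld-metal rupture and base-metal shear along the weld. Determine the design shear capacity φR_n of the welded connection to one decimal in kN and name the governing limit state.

96.2 kN (weld metal governs)

Weld metal: throat = 0.707×5 = 3.535 mm, L = 2×63 = 126 mm. φR_n = 0.75 × 0.6 × 480 × 3.535 × 126 = 96.2 kN.
Base metal shear (12 mm plate): yield φR_n = 1.0×0.6×345×12×126 = 313.0 kN; rupture φR_n = 0.75×0.6×450×12×126 = 306.2 kN; take 306.2 kN (rupture).
Governing: min(96.2, 306.2) = 96.2 kN → weld metal.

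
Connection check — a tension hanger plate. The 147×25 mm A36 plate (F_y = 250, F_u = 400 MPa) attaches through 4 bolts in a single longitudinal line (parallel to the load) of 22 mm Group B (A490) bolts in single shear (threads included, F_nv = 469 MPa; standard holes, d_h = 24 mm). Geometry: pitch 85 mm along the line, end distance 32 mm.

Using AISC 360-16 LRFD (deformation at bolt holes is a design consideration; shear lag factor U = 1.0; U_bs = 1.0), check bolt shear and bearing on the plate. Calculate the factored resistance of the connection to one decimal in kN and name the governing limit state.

534.8 kN (bolt shear governs)

Bolt shear: A_b = π(22)²/4 = 380.13 mm². φR_n = 0.75 × 469 × 380.13 × 4 × 1 = 534.8 kN.
Bearing (25 mm plate, F_u = 400 MPa): end bolts L_c = 32 − 24/2 = 20, R_n = min(1.2×20×25×400, 2.4×22×25×400) = 240 kN/bolt; interior L_c = 85 − 24 = 61, R_n = 528 kN/bolt. φR_n = 0.75 × (1×240 + 3×528) = 1368.0 kN.
Governing: min(534.8, 1368.0) = 534.8 kN → bolt shear.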